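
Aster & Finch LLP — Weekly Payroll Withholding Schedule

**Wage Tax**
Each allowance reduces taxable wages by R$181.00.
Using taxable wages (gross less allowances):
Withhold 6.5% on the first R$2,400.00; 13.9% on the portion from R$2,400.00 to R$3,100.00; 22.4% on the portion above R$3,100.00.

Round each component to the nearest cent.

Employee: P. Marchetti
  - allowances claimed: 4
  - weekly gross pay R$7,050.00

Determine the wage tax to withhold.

R$975.92

Wage Tax: taxable = R$7,050.00 − 4×R$181.00 = R$6,326.00
  R$253.30 + 22.4% × (R$6,326.00 − R$3,100.00) = R$253.30 + 22.4% × R$3,226.00 = R$975.92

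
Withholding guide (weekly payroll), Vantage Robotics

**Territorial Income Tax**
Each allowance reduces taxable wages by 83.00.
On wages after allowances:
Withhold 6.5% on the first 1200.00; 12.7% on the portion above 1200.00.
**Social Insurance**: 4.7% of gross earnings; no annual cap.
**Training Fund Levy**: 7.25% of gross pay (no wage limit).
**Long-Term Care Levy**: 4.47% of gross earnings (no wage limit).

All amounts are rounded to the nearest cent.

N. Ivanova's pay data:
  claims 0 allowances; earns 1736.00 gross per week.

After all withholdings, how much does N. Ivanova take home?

1304.88

Territorial Income Tax: taxable = 1736.00
  78.00 + 12.7% × (1736.00 − 1200.00) = 78.00 + 12.7% × 536.00 = 146.07
Social Insurance: 4.7% × 1736.00 = 81.59
Training Fund Levy: 7.25% × 1736.00 = 125.86
Long-Term Care Levy: 4.47% × 1736.00 = 77.60
Total withheld: 146.07 + 81.59 + 125.86 + 77.60 = 431.12
Net pay: 1736.00 − 431.12 = 1304.88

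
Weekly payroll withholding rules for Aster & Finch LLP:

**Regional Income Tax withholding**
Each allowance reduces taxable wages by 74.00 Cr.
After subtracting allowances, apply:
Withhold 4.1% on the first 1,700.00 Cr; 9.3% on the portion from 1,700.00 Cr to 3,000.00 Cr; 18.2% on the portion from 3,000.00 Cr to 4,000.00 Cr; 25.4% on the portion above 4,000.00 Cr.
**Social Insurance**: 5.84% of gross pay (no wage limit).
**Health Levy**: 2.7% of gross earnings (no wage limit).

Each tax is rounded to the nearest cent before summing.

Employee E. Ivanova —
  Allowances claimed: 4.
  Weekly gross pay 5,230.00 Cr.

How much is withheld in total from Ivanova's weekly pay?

1,056.48 Cr

Regional Income Tax: taxable = 5,230.00 Cr − 4×74.00 Cr = 4,934.00 Cr
  372.60 Cr + 25.4% × (4,934.00 Cr − 4,000.00 Cr) = 372.60 Cr + 25.4% × 934.00 Cr = 609.84 Cr
Social Insurance: 5.84% × 5,230.00 Cr = 305.43 Cr
Health Levy: 2.7% × 5,230.00 Cr = 141.21 Cr
Total: 609.84 Cr + 305.43 Cr + 141.21 Cr = 1,056.48 Cr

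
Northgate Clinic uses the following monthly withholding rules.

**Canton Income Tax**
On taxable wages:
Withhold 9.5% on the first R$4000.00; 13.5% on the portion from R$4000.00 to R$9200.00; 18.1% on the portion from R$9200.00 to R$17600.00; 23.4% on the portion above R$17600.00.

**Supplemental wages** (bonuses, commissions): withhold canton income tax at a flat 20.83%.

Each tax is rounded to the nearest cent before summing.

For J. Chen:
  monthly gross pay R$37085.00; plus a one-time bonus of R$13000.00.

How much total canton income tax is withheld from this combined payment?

Canton Income Tax: taxable = R$37085.00
  R$2602.40 + 23.4% × (R$37085.00 − R$17600.00) = R$2602.40 + 23.4% × R$19485.00 = R$7161.89
Supplemental (20.83% flat on bonus): 20.83% × R$13000.00 = R$2707.90
Total canton income tax: R$7161.89 + R$2707.90 = R$9869.79

R$9869.79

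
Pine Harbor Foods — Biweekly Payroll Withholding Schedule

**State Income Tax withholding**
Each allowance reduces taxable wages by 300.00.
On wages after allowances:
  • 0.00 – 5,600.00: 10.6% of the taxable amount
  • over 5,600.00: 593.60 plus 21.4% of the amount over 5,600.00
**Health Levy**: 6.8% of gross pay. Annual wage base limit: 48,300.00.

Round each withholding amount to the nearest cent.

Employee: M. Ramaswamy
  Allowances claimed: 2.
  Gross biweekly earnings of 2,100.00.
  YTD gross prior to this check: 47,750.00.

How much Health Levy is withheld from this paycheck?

37.40

Health Levy: cap 48,300.00 − YTD 47,750.00 = 550.00 subject; 6.8% × 550.00 = 37.40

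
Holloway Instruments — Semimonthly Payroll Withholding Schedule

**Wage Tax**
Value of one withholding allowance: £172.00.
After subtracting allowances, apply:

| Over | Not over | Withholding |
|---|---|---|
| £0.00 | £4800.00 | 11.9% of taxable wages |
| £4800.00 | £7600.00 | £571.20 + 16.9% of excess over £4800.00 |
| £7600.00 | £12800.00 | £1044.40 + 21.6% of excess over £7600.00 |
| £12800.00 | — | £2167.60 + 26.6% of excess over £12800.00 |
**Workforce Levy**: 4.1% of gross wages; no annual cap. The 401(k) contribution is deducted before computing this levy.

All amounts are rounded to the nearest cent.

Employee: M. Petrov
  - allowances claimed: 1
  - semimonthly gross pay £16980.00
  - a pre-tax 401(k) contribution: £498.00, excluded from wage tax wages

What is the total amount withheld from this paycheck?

Wage Tax: taxable = £16980.00 − £498.00 − 1×£172.00 = £16310.00
  £2167.60 + 26.6% × (£16310.00 − £12800.00) = £2167.60 + 26.6% × £3510.00 = £3101.26
Workforce Levy: 4.1% × £16482.00 = £675.76
Total: £3101.26 + £675.76 = £3777.02

£3777.02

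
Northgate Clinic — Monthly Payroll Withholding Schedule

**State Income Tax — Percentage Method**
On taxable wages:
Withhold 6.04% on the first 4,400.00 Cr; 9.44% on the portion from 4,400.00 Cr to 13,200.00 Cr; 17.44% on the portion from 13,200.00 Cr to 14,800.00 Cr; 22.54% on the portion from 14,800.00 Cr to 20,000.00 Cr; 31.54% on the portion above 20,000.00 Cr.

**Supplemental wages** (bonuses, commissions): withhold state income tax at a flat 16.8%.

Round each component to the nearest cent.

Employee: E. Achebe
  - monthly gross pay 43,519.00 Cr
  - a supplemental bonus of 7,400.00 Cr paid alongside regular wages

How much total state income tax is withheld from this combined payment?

State Income Tax: taxable = 43,519.00 Cr
  2,547.60 Cr + 31.54% × (43,519.00 Cr − 20,000.00 Cr) = 2,547.60 Cr + 31.54% × 23,519.00 Cr = 9,965.49 Cr
Supplemental (16.8% flat on bonus): 16.8% × 7,400.00 Cr = 1,243.20 Cr
Total state income tax: 9,965.49 Cr + 1,243.20 Cr = 11,208.69 Cr

11,208.69 Cr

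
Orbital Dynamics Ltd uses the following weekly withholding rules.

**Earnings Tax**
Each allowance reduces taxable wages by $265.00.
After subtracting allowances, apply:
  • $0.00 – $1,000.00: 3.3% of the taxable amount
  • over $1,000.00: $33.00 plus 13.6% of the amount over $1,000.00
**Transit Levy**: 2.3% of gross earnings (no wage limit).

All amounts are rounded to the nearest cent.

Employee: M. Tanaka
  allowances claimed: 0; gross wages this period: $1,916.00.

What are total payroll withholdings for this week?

Earnings Tax: taxable = $1,916.00
  $33.00 + 13.6% × ($1,916.00 − $1,000.00) = $33.00 + 13.6% × $916.00 = $157.58
Transit Levy: 2.3% × $1,916.00 = $44.07
Total: $157.58 + $44.07 = $201.65

$201.65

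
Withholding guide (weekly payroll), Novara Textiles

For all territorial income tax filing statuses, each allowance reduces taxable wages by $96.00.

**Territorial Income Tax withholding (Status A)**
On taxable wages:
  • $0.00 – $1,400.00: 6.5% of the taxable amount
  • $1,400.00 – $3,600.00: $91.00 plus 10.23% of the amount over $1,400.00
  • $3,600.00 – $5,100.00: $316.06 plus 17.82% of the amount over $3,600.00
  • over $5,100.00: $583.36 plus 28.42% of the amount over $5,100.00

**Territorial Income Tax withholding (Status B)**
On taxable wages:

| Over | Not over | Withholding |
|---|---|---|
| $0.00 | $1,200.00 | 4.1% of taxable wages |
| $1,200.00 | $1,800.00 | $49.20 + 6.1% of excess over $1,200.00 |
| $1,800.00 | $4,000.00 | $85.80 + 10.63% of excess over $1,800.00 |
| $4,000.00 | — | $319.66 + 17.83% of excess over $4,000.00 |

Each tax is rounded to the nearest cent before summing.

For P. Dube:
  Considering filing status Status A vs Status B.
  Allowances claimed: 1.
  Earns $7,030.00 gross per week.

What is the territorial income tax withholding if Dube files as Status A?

$1,104.58

Territorial Income Tax (Status A): taxable = $7,030.00 − 1×$96.00 = $6,934.00
  $583.36 + 28.42% × ($6,934.00 − $5,100.00) = $583.36 + 28.42% × $1,834.00 = $1,104.58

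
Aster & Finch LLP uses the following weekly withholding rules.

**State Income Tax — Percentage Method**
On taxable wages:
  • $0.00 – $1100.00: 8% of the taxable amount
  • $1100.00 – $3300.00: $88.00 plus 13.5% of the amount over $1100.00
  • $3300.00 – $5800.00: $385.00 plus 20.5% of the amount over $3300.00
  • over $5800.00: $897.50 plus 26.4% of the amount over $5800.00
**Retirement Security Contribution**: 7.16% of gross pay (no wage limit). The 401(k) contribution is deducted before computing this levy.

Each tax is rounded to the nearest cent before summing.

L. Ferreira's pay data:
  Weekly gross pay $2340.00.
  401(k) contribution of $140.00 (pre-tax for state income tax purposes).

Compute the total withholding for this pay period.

State Income Tax: taxable = $2340.00 − $140.00 = $2200.00
  $88.00 + 13.5% × ($2200.00 − $1100.00) = $88.00 + 13.5% × $1100.00 = $236.50
Retirement Security Contribution: 7.16% × $2200.00 = $157.52
Total: $236.50 + $157.52 = $394.02

$394.02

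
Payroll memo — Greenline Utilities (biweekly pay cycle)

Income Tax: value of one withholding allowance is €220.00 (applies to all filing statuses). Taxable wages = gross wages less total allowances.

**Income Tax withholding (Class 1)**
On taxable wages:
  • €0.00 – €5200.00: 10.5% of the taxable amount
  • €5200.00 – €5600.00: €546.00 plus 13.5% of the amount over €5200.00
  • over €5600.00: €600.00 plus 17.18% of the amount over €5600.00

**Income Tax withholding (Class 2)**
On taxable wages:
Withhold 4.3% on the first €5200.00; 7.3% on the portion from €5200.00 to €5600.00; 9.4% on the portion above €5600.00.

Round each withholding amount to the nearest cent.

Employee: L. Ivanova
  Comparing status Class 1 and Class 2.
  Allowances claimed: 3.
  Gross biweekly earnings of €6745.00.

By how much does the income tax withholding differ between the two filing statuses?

Income Tax (Class 1): taxable = €6745.00 − 3×€220.00 = €6085.00
  €600.00 + 17.18% × (€6085.00 − €5600.00) = €600.00 + 17.18% × €485.00 = €683.32
Income Tax (Class 2): taxable = €6745.00 − 3×€220.00 = €6085.00
  €252.80 + 9.4% × (€6085.00 − €5600.00) = €252.80 + 9.4% × €485.00 = €298.39
Difference: |€683.32 − €298.39| = €384.93 (higher under Class 1)

€384.93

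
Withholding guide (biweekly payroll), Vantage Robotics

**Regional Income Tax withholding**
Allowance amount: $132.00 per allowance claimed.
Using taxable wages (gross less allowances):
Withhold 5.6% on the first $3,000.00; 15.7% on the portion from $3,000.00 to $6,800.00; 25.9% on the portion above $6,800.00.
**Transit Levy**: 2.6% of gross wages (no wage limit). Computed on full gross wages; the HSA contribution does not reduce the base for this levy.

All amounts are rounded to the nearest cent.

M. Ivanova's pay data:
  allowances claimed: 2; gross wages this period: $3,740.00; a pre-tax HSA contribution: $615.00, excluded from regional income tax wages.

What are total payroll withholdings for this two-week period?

$257.46

Regional Income Tax: taxable = $3,740.00 − $615.00 − 2×$132.00 = $2,861.00
  5.6% × $2,861.00 = $160.22
Transit Levy: 2.6% × $3,740.00 = $97.24
Total: $160.22 + $97.24 = $257.46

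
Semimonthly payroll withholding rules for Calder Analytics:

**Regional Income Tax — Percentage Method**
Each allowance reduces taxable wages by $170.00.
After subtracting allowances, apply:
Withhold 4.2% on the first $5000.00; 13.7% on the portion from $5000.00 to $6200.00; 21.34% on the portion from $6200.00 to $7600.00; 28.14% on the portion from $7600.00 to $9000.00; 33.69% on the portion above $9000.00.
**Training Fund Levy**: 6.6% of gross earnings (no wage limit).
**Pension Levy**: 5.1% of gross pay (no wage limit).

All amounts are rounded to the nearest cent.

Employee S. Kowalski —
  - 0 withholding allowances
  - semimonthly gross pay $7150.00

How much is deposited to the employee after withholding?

Regional Income Tax: taxable = $7150.00
  $374.40 + 21.34% × ($7150.00 − $6200.00) = $374.40 + 21.34% × $950.00 = $577.13
Training Fund Levy: 6.6% × $7150.00 = $471.90
Pension Levy: 5.1% × $7150.00 = $364.65
Total withheld: $577.13 + $471.90 + $364.65 = $1413.68
Net pay: $7150.00 − $1413.68 = $5736.32

$5736.32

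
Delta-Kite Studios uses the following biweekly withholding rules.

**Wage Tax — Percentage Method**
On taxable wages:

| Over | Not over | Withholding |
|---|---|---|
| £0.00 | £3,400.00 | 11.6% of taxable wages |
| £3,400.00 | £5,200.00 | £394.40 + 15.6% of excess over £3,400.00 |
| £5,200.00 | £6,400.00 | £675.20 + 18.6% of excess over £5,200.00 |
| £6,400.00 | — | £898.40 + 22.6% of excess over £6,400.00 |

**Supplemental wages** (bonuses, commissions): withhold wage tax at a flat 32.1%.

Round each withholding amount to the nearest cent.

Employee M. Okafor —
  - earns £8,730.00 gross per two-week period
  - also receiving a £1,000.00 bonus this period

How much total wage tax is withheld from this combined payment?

Wage Tax: taxable = £8,730.00
  £898.40 + 22.6% × (£8,730.00 − £6,400.00) = £898.40 + 22.6% × £2,330.00 = £1,424.98
Supplemental (32.1% flat on bonus): 32.1% × £1,000.00 = £321.00
Total wage tax: £1,424.98 + £321.00 = £1,745.98

£1,745.98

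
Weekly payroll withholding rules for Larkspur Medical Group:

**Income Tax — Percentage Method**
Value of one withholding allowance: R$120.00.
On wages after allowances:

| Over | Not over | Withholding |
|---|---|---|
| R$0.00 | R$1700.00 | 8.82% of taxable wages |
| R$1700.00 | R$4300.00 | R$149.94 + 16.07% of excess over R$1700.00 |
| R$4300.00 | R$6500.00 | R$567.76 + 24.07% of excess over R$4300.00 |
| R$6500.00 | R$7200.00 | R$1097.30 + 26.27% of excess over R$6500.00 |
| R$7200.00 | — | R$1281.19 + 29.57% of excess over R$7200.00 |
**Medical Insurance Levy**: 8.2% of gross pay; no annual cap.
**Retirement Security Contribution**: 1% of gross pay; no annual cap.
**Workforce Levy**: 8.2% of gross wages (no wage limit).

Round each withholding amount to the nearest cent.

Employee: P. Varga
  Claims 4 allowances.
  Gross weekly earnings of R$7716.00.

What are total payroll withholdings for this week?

R$2634.42

Income Tax: taxable = R$7716.00 − 4×R$120.00 = R$7236.00
  R$1281.19 + 29.57% × (R$7236.00 − R$7200.00) = R$1281.19 + 29.57% × R$36.00 = R$1291.84
Medical Insurance Levy: 8.2% × R$7716.00 = R$632.71
Retirement Security Contribution: 1% × R$7716.00 = R$77.16
Workforce Levy: 8.2% × R$7716.00 = R$632.71
Total: R$1291.84 + R$632.71 + R$77.16 + R$632.71 = R$2634.42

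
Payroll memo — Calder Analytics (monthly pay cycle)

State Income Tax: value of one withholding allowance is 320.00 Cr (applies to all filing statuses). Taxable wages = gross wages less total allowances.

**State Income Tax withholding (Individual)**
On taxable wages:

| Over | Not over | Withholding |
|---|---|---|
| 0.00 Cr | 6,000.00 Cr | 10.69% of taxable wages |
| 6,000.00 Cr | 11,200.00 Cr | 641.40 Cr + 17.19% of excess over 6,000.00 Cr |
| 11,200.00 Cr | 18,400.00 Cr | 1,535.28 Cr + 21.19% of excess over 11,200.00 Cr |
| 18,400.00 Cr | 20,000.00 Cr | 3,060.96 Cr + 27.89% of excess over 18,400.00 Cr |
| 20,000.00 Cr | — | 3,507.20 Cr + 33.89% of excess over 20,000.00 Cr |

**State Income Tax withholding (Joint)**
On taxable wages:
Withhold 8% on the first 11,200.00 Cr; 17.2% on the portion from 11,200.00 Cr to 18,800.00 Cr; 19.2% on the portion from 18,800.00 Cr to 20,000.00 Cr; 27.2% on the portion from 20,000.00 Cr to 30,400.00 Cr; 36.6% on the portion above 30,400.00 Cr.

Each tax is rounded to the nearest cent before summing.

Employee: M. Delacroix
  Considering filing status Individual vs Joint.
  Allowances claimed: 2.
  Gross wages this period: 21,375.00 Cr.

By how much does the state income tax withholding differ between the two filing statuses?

State Income Tax (Individual): taxable = 21,375.00 Cr − 2×320.00 Cr = 20,735.00 Cr
  3,507.20 Cr + 33.89% × (20,735.00 Cr − 20,000.00 Cr) = 3,507.20 Cr + 33.89% × 735.00 Cr = 3,756.29 Cr
State Income Tax (Joint): taxable = 21,375.00 Cr − 2×320.00 Cr = 20,735.00 Cr
  2,433.60 Cr + 27.2% × (20,735.00 Cr − 20,000.00 Cr) = 2,433.60 Cr + 27.2% × 735.00 Cr = 2,633.52 Cr
Difference: |3,756.29 Cr − 2,633.52 Cr| = 1,122.77 Cr (higher under Individual)

1,122.77 Cr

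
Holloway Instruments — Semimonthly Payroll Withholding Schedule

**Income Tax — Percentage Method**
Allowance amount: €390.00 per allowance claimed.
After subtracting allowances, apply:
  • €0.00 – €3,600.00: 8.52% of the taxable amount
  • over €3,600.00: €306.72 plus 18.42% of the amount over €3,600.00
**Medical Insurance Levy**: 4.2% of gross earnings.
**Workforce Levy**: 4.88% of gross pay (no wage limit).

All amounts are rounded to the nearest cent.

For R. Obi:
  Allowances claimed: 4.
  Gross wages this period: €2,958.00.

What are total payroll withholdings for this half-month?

Income Tax: taxable = €2,958.00 − 4×€390.00 = €1,398.00
  8.52% × €1,398.00 = €119.11
Medical Insurance Levy: 4.2% × €2,958.00 = €124.24
Workforce Levy: 4.88% × €2,958.00 = €144.35
Total: €119.11 + €124.24 + €144.35 = €387.70

€387.70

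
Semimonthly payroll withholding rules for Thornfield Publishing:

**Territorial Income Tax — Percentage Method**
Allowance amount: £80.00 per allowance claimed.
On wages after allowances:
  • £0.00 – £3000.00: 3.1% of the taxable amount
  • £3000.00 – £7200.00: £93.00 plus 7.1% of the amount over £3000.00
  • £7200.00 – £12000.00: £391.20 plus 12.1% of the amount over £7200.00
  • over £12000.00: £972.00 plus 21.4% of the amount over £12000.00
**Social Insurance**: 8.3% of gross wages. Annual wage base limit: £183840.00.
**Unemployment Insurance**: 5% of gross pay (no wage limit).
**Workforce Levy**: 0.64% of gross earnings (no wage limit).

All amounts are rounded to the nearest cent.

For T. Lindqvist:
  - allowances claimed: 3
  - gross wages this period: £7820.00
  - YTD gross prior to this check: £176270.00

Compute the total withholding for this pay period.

£1506.54

Territorial Income Tax: taxable = £7820.00 − 3×£80.00 = £7580.00
  £391.20 + 12.1% × (£7580.00 − £7200.00) = £391.20 + 12.1% × £380.00 = £437.18
Social Insurance: cap £183840.00 − YTD £176270.00 = £7570.00 subject; 8.3% × £7570.00 = £628.31
Unemployment Insurance: 5% × £7820.00 = £391.00
Workforce Levy: 0.64% × £7820.00 = £50.05
Total: £437.18 + £628.31 + £391.00 + £50.05 = £1506.54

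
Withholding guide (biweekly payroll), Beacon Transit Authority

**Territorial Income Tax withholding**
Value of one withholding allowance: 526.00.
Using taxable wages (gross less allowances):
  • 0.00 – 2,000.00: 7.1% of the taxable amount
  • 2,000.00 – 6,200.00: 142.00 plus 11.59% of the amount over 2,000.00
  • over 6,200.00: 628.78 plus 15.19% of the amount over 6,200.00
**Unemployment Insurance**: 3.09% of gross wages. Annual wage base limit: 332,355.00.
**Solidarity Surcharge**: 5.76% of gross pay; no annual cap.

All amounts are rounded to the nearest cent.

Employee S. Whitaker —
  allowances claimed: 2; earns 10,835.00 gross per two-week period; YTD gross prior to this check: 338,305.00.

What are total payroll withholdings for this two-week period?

Territorial Income Tax: taxable = 10,835.00 − 2×526.00 = 9,783.00
  628.78 + 15.19% × (9,783.00 − 6,200.00) = 628.78 + 15.19% × 3,583.00 = 1,173.04
Unemployment Insurance: YTD 338,305.00 ≥ cap 332,355.00 → 0.00
Solidarity Surcharge: 5.76% × 10,835.00 = 624.10
Total: 1,173.04 + 0.00 + 624.10 = 1,797.14

1,797.14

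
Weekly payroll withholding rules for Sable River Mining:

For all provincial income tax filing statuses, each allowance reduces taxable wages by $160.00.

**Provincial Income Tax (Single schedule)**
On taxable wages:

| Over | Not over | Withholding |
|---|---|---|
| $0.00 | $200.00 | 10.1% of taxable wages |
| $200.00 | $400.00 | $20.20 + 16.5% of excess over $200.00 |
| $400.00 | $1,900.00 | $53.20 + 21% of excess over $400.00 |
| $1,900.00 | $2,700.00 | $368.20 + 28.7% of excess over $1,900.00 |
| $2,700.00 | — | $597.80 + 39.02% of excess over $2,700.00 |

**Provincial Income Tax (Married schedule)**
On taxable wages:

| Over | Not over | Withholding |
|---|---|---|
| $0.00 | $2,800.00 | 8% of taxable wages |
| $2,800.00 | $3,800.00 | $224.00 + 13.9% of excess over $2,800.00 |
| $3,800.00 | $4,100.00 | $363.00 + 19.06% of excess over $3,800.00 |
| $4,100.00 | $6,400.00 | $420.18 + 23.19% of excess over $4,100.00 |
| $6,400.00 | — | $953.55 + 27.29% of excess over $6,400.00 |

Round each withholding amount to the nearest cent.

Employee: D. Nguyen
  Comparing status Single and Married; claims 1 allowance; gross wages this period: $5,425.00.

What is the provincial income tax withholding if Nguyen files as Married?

Provincial Income Tax (Married): taxable = $5,425.00 − 1×$160.00 = $5,265.00
  $420.18 + 23.19% × ($5,265.00 − $4,100.00) = $420.18 + 23.19% × $1,165.00 = $690.34

$690.34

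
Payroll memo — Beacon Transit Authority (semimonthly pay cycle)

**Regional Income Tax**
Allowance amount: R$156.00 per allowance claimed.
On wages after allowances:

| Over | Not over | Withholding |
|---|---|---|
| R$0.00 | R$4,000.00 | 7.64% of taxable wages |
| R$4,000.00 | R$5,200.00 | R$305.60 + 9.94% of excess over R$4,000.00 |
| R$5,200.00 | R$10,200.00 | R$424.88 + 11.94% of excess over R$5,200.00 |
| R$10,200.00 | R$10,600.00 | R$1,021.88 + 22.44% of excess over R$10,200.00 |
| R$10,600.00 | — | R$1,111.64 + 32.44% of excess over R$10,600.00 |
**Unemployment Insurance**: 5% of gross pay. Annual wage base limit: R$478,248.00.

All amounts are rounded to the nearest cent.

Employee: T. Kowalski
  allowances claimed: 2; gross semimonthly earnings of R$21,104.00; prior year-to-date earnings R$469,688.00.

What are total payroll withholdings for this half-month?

R$4,845.92

Regional Income Tax: taxable = R$21,104.00 − 2×R$156.00 = R$20,792.00
  R$1,111.64 + 32.44% × (R$20,792.00 − R$10,600.00) = R$1,111.64 + 32.44% × R$10,192.00 = R$4,417.92
Unemployment Insurance: cap R$478,248.00 − YTD R$469,688.00 = R$8,560.00 subject; 5% × R$8,560.00 = R$428.00
Total: R$4,417.92 + R$428.00 = R$4,845.92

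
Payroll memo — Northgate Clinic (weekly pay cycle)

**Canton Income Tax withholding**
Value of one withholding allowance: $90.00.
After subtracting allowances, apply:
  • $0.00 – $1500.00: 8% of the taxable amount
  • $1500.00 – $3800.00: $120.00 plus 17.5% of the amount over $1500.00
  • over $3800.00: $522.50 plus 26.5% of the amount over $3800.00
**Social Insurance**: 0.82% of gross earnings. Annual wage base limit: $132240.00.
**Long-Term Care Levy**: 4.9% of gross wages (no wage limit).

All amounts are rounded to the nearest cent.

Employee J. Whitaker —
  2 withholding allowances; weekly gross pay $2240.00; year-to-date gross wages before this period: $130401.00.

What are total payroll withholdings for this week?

Canton Income Tax: taxable = $2240.00 − 2×$90.00 = $2060.00
  $120.00 + 17.5% × ($2060.00 − $1500.00) = $120.00 + 17.5% × $560.00 = $218.00
Social Insurance: cap $132240.00 − YTD $130401.00 = $1839.00 subject; 0.82% × $1839.00 = $15.08
Long-Term Care Levy: 4.9% × $2240.00 = $109.76
Total: $218.00 + $15.08 + $109.76 = $342.84

$342.84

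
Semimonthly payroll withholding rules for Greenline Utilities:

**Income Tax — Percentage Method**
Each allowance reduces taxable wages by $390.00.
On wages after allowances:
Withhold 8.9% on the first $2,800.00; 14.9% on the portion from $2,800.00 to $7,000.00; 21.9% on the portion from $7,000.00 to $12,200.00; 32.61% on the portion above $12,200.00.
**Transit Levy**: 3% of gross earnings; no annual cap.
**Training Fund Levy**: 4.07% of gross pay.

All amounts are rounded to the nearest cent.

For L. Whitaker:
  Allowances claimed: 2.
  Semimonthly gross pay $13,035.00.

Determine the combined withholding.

$2,953.31

Income Tax: taxable = $13,035.00 − 2×$390.00 = $12,255.00
  $2,013.80 + 32.61% × ($12,255.00 − $12,200.00) = $2,013.80 + 32.61% × $55.00 = $2,031.74
Transit Levy: 3% × $13,035.00 = $391.05
Training Fund Levy: 4.07% × $13,035.00 = $530.52
Total: $2,031.74 + $391.05 + $530.52 = $2,953.31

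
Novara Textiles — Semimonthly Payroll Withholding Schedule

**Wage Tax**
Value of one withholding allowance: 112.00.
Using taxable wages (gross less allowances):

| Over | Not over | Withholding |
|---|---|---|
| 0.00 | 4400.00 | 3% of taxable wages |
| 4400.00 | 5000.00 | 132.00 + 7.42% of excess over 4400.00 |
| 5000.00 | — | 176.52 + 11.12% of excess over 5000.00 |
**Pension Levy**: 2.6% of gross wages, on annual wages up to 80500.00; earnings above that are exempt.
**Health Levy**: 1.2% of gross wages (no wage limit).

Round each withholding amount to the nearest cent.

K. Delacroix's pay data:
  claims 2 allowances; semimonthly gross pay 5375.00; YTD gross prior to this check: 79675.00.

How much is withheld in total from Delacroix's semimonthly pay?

279.26

Wage Tax: taxable = 5375.00 − 2×112.00 = 5151.00
  176.52 + 11.12% × (5151.00 − 5000.00) = 176.52 + 11.12% × 151.00 = 193.31
Pension Levy: cap 80500.00 − YTD 79675.00 = 825.00 subject; 2.6% × 825.00 = 21.45
Health Levy: 1.2% × 5375.00 = 64.50
Total: 193.31 + 21.45 + 64.50 = 279.26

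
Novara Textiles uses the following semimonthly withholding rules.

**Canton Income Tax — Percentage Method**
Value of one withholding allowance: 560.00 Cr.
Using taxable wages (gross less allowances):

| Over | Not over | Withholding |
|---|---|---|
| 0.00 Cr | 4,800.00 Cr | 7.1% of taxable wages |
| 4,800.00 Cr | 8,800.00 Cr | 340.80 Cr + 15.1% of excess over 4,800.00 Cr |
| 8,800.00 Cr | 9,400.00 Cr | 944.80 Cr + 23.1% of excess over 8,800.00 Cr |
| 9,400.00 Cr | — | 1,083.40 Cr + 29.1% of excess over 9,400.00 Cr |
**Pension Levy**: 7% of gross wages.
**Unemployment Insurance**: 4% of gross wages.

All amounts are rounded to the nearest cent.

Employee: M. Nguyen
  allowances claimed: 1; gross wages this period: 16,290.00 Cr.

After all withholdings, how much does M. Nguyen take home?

11,572.67 Cr

Canton Income Tax: taxable = 16,290.00 Cr − 1×560.00 Cr = 15,730.00 Cr
  1,083.40 Cr + 29.1% × (15,730.00 Cr − 9,400.00 Cr) = 1,083.40 Cr + 29.1% × 6,330.00 Cr = 2,925.43 Cr
Pension Levy: 7% × 16,290.00 Cr = 1,140.30 Cr
Unemployment Insurance: 4% × 16,290.00 Cr = 651.60 Cr
Total withheld: 2,925.43 Cr + 1,140.30 Cr + 651.60 Cr = 4,717.33 Cr
Net pay: 16,290.00 Cr − 4,717.33 Cr = 11,572.67 Cr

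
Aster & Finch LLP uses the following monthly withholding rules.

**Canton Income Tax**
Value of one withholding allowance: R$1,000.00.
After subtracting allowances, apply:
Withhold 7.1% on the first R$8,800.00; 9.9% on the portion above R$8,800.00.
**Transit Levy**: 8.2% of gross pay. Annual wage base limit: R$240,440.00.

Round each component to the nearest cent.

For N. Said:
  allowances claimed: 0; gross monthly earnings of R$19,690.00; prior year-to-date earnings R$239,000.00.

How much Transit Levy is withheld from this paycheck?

Transit Levy: cap R$240,440.00 − YTD R$239,000.00 = R$1,440.00 subject; 8.2% × R$1,440.00 = R$118.08

R$118.08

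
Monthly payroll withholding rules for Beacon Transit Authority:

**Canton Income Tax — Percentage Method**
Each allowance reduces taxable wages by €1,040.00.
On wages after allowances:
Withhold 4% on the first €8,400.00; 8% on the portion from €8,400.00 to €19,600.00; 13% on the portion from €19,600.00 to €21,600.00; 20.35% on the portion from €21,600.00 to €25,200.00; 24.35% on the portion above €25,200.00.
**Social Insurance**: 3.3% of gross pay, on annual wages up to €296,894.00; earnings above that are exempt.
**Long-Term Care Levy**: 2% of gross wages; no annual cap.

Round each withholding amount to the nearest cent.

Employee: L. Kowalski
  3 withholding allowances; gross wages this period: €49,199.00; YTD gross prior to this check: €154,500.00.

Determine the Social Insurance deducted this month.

€1,623.57

Social Insurance: 3.3% × €49,199.00 = €1,623.57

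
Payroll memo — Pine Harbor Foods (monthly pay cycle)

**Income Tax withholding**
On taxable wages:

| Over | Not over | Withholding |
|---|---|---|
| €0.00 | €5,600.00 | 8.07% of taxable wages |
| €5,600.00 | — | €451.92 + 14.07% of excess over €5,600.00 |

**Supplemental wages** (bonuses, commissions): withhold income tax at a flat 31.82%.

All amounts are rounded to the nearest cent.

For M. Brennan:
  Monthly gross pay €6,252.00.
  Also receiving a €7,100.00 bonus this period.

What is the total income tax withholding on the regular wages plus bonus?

Income Tax: taxable = €6,252.00
  €451.92 + 14.07% × (€6,252.00 − €5,600.00) = €451.92 + 14.07% × €652.00 = €543.66
Supplemental (31.82% flat on bonus): 31.82% × €7,100.00 = €2,259.22
Total income tax: €543.66 + €2,259.22 = €2,802.88

€2,802.88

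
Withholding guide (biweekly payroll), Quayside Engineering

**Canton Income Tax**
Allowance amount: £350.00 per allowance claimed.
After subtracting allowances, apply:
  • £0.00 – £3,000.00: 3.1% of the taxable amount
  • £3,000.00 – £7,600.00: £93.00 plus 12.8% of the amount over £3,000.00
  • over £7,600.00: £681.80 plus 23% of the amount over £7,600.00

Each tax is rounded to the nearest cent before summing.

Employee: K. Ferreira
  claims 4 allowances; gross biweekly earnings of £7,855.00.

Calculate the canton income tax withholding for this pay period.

Canton Income Tax: taxable = £7,855.00 − 4×£350.00 = £6,455.00
  £93.00 + 12.8% × (£6,455.00 − £3,000.00) = £93.00 + 12.8% × £3,455.00 = £535.24

£535.24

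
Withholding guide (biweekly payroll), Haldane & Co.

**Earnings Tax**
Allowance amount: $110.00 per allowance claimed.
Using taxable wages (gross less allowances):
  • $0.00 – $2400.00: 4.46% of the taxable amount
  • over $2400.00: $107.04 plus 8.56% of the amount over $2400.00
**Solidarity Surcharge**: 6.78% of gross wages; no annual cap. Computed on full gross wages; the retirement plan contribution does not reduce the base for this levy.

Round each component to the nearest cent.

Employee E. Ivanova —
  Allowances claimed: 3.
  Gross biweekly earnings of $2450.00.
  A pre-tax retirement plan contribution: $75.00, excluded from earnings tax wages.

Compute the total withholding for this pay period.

$257.32

Earnings Tax: taxable = $2450.00 − $75.00 − 3×$110.00 = $2045.00
  4.46% × $2045.00 = $91.21
Solidarity Surcharge: 6.78% × $2450.00 = $166.11
Total: $91.21 + $166.11 = $257.32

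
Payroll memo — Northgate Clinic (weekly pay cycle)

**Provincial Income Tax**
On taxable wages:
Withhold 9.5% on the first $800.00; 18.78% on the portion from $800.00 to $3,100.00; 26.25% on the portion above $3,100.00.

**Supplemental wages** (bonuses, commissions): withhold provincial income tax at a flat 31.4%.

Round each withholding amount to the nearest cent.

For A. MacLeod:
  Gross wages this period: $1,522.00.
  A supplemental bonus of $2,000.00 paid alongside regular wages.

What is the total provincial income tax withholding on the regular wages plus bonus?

$839.59

Provincial Income Tax: taxable = $1,522.00
  $76.00 + 18.78% × ($1,522.00 − $800.00) = $76.00 + 18.78% × $722.00 = $211.59
Supplemental (31.4% flat on bonus): 31.4% × $2,000.00 = $628.00
Total provincial income tax: $211.59 + $628.00 = $839.59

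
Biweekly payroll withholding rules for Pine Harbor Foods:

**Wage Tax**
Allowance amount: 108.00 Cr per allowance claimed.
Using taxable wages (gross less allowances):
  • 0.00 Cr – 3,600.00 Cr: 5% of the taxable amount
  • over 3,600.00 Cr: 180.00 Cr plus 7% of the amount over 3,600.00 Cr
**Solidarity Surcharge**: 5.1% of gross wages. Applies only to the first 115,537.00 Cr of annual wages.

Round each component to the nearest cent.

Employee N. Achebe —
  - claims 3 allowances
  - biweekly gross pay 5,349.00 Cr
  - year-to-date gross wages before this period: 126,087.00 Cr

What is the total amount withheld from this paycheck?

Wage Tax: taxable = 5,349.00 Cr − 3×108.00 Cr = 5,025.00 Cr
  180.00 Cr + 7% × (5,025.00 Cr − 3,600.00 Cr) = 180.00 Cr + 7% × 1,425.00 Cr = 279.75 Cr
Solidarity Surcharge: YTD 126,087.00 Cr ≥ cap 115,537.00 Cr → 0.00 Cr
Total: 279.75 Cr + 0.00 Cr = 279.75 Cr

279.75 Cr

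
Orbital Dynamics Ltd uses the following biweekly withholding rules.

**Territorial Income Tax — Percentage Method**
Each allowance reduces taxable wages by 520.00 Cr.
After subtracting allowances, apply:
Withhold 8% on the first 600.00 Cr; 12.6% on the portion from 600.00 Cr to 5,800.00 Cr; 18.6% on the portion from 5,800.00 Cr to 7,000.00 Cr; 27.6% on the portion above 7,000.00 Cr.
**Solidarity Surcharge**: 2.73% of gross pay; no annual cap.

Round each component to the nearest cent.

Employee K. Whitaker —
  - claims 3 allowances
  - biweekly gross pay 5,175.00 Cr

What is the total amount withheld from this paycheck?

569.17 Cr

Territorial Income Tax: taxable = 5,175.00 Cr − 3×520.00 Cr = 3,615.00 Cr
  48.00 Cr + 12.6% × (3,615.00 Cr − 600.00 Cr) = 48.00 Cr + 12.6% × 3,015.00 Cr = 427.89 Cr
Solidarity Surcharge: 2.73% × 5,175.00 Cr = 141.28 Cr
Total: 427.89 Cr + 141.28 Cr = 569.17 Cr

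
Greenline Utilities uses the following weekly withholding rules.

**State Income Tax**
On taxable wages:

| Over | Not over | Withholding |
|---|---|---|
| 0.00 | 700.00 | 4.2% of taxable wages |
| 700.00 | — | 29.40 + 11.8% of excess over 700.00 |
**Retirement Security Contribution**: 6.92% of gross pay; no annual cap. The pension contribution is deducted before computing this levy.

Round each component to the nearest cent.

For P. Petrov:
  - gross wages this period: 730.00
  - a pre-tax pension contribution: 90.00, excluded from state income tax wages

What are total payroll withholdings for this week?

State Income Tax: taxable = 730.00 − 90.00 = 640.00
  4.2% × 640.00 = 26.88
Retirement Security Contribution: 6.92% × 640.00 = 44.29
Total: 26.88 + 44.29 = 71.17

71.17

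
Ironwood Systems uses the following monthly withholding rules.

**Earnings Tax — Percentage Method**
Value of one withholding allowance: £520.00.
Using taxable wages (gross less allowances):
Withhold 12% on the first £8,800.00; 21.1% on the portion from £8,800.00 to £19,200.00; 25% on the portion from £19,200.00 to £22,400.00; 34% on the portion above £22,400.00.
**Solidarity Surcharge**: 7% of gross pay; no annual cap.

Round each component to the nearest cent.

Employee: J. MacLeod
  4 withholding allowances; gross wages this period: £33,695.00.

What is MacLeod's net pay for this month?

£24,152.85

Earnings Tax: taxable = £33,695.00 − 4×£520.00 = £31,615.00
  £4,050.40 + 34% × (£31,615.00 − £22,400.00) = £4,050.40 + 34% × £9,215.00 = £7,183.50
Solidarity Surcharge: 7% × £33,695.00 = £2,358.65
Total withheld: £7,183.50 + £2,358.65 = £9,542.15
Net pay: £33,695.00 − £9,542.15 = £24,152.85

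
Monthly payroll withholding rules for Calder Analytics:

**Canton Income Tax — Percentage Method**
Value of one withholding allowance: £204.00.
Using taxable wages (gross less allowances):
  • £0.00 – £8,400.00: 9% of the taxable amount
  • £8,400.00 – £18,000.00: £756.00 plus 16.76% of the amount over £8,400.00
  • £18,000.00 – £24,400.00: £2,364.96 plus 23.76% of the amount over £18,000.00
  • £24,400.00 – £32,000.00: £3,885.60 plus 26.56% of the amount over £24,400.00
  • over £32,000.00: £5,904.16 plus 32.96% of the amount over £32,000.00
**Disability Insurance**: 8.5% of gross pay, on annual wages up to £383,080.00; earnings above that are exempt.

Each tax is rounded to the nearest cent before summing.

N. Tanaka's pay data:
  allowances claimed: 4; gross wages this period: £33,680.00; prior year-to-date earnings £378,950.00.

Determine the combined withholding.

Canton Income Tax: taxable = £33,680.00 − 4×£204.00 = £32,864.00
  £5,904.16 + 32.96% × (£32,864.00 − £32,000.00) = £5,904.16 + 32.96% × £864.00 = £6,188.93
Disability Insurance: cap £383,080.00 − YTD £378,950.00 = £4,130.00 subject; 8.5% × £4,130.00 = £351.05
Total: £6,188.93 + £351.05 = £6,539.98

£6,539.98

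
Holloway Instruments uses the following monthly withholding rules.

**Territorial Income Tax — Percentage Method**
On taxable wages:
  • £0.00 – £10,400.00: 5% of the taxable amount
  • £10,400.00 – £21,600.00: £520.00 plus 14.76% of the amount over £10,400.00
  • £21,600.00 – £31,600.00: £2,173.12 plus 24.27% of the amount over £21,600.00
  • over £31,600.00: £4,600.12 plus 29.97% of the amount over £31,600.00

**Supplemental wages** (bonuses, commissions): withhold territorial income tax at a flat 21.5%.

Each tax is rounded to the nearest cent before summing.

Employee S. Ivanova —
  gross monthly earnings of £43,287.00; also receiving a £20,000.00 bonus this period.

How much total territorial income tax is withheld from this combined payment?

£12,402.71

Territorial Income Tax: taxable = £43,287.00
  £4,600.12 + 29.97% × (£43,287.00 − £31,600.00) = £4,600.12 + 29.97% × £11,687.00 = £8,102.71
Supplemental (21.5% flat on bonus): 21.5% × £20,000.00 = £4,300.00
Total territorial income tax: £8,102.71 + £4,300.00 = £12,402.71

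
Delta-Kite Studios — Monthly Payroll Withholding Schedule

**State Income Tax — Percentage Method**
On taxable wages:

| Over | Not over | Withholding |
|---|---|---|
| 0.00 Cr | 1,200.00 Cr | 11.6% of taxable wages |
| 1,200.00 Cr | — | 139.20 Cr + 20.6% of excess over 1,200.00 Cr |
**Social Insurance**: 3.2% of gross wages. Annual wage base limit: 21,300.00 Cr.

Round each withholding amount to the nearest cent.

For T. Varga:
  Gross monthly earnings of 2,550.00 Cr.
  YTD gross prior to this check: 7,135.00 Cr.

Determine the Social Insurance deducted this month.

81.60 Cr

Social Insurance: 3.2% × 2,550.00 Cr = 81.60 Cr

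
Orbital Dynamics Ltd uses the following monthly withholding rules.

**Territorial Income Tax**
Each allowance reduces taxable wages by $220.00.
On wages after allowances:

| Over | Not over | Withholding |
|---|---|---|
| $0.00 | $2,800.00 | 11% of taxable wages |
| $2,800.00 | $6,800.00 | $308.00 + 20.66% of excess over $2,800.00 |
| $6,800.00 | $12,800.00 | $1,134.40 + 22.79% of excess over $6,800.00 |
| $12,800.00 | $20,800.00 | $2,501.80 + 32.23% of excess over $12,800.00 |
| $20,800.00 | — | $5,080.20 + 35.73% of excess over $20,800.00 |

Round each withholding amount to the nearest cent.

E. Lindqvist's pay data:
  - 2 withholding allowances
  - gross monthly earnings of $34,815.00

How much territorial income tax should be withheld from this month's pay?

Territorial Income Tax: taxable = $34,815.00 − 2×$220.00 = $34,375.00
  $5,080.20 + 35.73% × ($34,375.00 − $20,800.00) = $5,080.20 + 35.73% × $13,575.00 = $9,930.55

$9,930.55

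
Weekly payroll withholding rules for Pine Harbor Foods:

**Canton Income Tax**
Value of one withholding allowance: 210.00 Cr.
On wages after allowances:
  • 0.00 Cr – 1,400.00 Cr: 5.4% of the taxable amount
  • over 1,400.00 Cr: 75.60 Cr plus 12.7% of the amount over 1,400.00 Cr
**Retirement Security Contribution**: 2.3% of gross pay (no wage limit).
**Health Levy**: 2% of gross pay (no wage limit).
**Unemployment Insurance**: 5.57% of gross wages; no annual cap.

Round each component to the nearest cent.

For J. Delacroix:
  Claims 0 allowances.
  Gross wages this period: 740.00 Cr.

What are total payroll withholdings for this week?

113.00 Cr

Canton Income Tax: taxable = 740.00 Cr
  5.4% × 740.00 Cr = 39.96 Cr
Retirement Security Contribution: 2.3% × 740.00 Cr = 17.02 Cr
Health Levy: 2% × 740.00 Cr = 14.80 Cr
Unemployment Insurance: 5.57% × 740.00 Cr = 41.22 Cr
Total: 39.96 Cr + 17.02 Cr + 14.80 Cr + 41.22 Cr = 113.00 Cr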